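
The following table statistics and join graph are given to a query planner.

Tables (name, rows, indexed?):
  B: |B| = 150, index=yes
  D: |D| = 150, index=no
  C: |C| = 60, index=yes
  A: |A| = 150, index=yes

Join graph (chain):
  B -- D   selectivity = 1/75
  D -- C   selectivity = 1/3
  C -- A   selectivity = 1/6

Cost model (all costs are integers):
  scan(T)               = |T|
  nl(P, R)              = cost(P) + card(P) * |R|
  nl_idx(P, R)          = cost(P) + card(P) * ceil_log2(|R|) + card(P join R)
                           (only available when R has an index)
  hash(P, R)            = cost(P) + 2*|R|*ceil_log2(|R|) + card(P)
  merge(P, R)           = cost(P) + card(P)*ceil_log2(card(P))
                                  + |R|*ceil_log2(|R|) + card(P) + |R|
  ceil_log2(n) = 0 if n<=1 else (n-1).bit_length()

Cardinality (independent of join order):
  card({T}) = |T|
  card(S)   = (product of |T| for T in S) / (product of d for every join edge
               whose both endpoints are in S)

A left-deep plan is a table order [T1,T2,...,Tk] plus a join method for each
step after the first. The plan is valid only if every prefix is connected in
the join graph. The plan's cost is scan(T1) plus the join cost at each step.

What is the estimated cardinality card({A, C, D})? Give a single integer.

75000

Tables in S: A(150), C(60), D(150)
Edges inside S: D-C(d=3), C-A(d=6)
numerator = 150 * 60 * 150 = 1350000
denominator = 3 * 6 = 18
card(S) = 1350000 / 18 = 75000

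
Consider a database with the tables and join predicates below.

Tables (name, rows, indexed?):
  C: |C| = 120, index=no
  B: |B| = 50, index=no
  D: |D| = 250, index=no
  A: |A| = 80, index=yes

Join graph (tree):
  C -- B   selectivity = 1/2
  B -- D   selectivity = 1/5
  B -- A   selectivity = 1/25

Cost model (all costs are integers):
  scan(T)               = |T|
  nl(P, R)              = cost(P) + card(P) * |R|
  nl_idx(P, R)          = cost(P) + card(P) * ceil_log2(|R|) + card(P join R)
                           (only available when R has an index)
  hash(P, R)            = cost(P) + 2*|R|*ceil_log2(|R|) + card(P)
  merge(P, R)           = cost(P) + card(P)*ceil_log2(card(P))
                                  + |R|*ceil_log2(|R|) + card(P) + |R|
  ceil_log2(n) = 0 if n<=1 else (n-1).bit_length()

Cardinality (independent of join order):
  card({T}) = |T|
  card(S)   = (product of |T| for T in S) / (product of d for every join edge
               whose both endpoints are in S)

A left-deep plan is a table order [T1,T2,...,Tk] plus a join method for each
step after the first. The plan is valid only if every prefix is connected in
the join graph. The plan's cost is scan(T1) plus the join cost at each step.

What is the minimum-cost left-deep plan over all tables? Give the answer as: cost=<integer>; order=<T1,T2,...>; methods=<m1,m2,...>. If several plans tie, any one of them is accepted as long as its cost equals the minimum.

cost=13930; order=B,A,D,C; methods=nl_idx,merge,hash

Selinger DP (subsets sized 1..n):
  {C}: scan cost=120, card=120
  {B}: scan cost=50, card=50
  {D}: scan cost=250, card=250
  {A}: scan cost=80, card=80
  {BC}: card=3000; try (B,hash)→840, (C,merge)→1360, (B,merge)→1430, (C,hash)→1780, (C,nl)→6050, (B,nl)→6120; best=840 via (B,hash)
  {BD}: card=2500; try (B,hash)→1100, (D,merge)→2650, (B,merge)→2850, (D,hash)→4100, (D,nl)→12550, (B,nl)→12750; best=1100 via (B,hash)
  {AB}: card=160; try (A,nl_idx)→560, (B,hash)→760, (A,merge)→1040, (B,merge)→1070, (A,hash)→1220, (A,nl)→4050 …(+1); best=560 via (A,nl_idx)
  {BCD}: card=150000; try (C,hash)→5280, (D,hash)→7840, (C,merge)→34560, (D,merge)→42090, (C,nl)→301100, (D,nl)→750840; best=5280 via (C,hash)
  {ABC}: card=9600; try (C,hash)→2400, (C,merge)→2960, (A,hash)→4960, (C,nl)→19760, (A,nl_idx)→31440, (A,merge)→40480 …(+1); best=2400 via (C,hash)
  {ABD}: card=8000; try (D,merge)→4250, (D,hash)→4720, (A,hash)→4720, (A,nl_idx)→26600, (A,merge)→34240, (D,nl)→40560 …(+1); best=4250 via (D,merge)
  {ABCD}: card=480000; try (C,hash)→13930, (D,hash)→16000, (C,merge)→117210, (D,merge)→148650, (A,hash)→156400, (C,nl)→964250 …(+4); best=13930 via (C,hash)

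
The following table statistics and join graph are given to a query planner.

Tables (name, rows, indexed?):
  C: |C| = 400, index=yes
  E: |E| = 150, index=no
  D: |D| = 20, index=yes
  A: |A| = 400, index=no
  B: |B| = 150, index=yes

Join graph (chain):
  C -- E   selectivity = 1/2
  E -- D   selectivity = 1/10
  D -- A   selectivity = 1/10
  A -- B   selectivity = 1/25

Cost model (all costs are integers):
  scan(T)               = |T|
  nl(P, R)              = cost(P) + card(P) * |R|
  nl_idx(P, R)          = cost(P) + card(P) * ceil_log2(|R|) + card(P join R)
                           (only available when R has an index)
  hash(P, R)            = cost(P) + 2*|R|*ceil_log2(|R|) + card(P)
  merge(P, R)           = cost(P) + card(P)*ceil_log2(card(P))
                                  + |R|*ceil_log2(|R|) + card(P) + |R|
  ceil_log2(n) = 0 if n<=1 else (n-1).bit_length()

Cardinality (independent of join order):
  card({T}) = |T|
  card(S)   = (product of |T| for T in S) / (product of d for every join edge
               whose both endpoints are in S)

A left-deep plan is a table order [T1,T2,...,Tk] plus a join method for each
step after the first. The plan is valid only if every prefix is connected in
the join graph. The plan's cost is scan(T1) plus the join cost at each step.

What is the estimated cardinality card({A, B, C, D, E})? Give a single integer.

Tables in S: A(400), B(150), C(400), D(20), E(150)
Edges inside S: C-E(d=2), E-D(d=10), D-A(d=10), A-B(d=25)
numerator = 400 * 150 * 400 * 20 * 150 = 72000000000
denominator = 2 * 10 * 10 * 25 = 5000
card(S) = 72000000000 / 5000 = 14400000

14400000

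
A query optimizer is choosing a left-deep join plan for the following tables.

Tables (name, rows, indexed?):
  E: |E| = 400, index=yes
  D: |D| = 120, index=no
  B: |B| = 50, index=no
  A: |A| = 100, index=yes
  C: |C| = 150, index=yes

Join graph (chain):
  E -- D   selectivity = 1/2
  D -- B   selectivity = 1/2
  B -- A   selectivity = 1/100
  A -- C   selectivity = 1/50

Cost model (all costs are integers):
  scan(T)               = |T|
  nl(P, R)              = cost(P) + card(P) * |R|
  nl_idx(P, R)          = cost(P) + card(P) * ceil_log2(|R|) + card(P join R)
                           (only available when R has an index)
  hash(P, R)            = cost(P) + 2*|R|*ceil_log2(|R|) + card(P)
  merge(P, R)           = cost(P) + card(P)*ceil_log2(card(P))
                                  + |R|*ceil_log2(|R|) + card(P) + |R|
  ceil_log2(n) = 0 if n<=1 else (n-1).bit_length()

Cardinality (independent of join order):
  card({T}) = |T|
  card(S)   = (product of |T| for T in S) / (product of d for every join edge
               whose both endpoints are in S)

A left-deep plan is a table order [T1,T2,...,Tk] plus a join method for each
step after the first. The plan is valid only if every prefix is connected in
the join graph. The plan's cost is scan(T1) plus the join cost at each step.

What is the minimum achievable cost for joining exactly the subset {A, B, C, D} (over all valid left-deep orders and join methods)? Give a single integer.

2830

Selinger DP over subsets of {A,B,C,D}:
  {D}: scan cost=120, card=120
  {B}: scan cost=50, card=50
  {A}: scan cost=100, card=100
  {C}: scan cost=150, card=150
  {BD}: card=3000; try (B,hash)→840, (D,merge)→1360, (B,merge)→1430, (D,hash)→1780, (D,nl)→6050, (B,nl)→6120; best=840 via (B,hash)
  {AB}: card=50; try (A,nl_idx)→450, (B,hash)→800, (A,merge)→1200, (B,merge)→1250, (A,hash)→1500, (A,nl)→5050 …(+1); best=450 via (A,nl_idx)
  {AC}: card=300; try (C,nl_idx)→1200, (A,nl_idx)→1500, (A,hash)→1700, (C,merge)→2250, (A,merge)→2300, (C,hash)→2600 …(+2); best=1200 via (C,nl_idx)
  {ABD}: card=3000; try (D,merge)→1760, (D,hash)→2180, (A,hash)→5240, (D,nl)→6450, (A,nl_idx)→24840, (A,merge)→40640 …(+1); best=1760 via (D,merge)
  {ABC}: card=150; try (C,nl_idx)→1000, (B,hash)→2100, (C,merge)→2150, (C,hash)→2900, (B,merge)→4550, (C,nl)→7950 …(+1); best=1000 via (C,nl_idx)
  {ABCD}: card=9000; try (D,hash)→2830, (D,merge)→3310, (C,hash)→7160, (D,nl)→19000, (C,nl_idx)→34760, (C,merge)→42110 …(+1); best=2830 via (D,hash)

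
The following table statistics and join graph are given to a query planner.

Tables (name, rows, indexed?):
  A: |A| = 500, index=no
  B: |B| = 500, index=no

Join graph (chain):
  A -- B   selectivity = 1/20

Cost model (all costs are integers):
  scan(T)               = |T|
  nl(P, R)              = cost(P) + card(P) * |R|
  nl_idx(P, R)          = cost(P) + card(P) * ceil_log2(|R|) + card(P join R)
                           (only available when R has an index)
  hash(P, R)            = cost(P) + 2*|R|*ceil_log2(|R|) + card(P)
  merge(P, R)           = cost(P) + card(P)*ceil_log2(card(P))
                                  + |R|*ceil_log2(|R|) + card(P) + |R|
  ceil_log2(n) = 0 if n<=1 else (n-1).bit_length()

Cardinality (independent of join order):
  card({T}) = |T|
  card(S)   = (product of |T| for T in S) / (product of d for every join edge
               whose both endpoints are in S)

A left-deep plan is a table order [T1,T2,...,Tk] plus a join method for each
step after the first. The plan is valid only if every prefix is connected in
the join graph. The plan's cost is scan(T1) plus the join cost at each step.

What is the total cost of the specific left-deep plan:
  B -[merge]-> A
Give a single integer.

step 1: scan B: cost=500, card=500
step 2: join A via merge
    card(P join A) = 500*500/(20) = 12500
    cost = 500 + 500*9 + 500*9 + 500 + 500 = 10500

10500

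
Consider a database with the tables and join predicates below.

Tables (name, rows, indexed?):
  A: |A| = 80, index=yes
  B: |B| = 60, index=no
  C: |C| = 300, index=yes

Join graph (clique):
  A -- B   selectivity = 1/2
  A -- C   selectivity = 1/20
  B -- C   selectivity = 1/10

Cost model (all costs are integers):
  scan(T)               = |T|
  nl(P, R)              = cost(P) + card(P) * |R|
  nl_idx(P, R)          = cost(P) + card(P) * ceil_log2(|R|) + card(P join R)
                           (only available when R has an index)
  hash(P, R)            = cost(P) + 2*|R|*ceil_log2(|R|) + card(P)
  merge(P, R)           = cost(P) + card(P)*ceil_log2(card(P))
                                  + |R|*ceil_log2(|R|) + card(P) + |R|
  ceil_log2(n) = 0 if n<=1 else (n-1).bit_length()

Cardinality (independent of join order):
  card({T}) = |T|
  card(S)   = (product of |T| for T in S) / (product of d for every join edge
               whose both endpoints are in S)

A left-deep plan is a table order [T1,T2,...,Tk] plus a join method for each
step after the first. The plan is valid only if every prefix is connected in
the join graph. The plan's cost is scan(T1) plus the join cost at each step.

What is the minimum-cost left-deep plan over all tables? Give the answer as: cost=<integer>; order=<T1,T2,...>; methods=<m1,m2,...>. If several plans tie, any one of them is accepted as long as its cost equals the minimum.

Selinger DP (subsets sized 1..n):
  {A}: scan cost=80, card=80
  {B}: scan cost=60, card=60
  {C}: scan cost=300, card=300
  {AB}: card=2400; try (B,hash)→880, (A,merge)→1120, (B,merge)→1140, (A,hash)→1240, (A,nl_idx)→2880, (A,nl)→4860 …(+1); best=880 via (B,hash)
  {AC}: card=1200; try (A,hash)→1720, (C,nl_idx)→2000, (A,nl_idx)→3600, (C,merge)→3720, (A,merge)→3940, (C,hash)→5560 …(+2); best=1720 via (A,hash)
  {BC}: card=1800; try (B,hash)→1320, (C,nl_idx)→2400, (C,merge)→3480, (B,merge)→3720, (C,hash)→5520, (C,nl)→18060 …(+1); best=1320 via (B,hash)
  {ABC}: card=3600; try (B,hash)→3640, (A,hash)→4240, (C,hash)→8680, (B,merge)→16540, (A,nl_idx)→17520, (A,merge)→23560 …(+5); best=3640 via (B,hash)

cost=3640; order=C,A,B; methods=hash,hash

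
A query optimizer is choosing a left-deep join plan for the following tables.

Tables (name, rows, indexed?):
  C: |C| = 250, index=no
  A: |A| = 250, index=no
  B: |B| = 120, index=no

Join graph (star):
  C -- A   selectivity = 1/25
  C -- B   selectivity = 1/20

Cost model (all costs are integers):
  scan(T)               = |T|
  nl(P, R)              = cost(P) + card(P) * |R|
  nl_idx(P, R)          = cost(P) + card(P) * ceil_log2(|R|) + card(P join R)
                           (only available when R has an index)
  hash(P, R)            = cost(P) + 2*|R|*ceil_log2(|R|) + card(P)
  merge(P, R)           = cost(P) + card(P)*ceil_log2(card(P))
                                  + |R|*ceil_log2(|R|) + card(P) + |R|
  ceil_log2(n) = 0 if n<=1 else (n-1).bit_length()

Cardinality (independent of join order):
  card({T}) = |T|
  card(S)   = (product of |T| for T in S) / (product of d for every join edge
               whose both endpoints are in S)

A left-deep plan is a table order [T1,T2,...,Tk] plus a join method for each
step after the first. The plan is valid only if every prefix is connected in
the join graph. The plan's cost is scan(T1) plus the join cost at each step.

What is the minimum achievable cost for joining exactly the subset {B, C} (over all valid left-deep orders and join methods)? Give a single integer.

Selinger DP over subsets of {B,C}:
  {C}: scan cost=250, card=250
  {B}: scan cost=120, card=120
  {BC}: card=1500; try (B,hash)→2180, (C,merge)→3330, (B,merge)→3460, (C,hash)→4240, (C,nl)→30120, (B,nl)→30250; best=2180 via (B,hash)

2180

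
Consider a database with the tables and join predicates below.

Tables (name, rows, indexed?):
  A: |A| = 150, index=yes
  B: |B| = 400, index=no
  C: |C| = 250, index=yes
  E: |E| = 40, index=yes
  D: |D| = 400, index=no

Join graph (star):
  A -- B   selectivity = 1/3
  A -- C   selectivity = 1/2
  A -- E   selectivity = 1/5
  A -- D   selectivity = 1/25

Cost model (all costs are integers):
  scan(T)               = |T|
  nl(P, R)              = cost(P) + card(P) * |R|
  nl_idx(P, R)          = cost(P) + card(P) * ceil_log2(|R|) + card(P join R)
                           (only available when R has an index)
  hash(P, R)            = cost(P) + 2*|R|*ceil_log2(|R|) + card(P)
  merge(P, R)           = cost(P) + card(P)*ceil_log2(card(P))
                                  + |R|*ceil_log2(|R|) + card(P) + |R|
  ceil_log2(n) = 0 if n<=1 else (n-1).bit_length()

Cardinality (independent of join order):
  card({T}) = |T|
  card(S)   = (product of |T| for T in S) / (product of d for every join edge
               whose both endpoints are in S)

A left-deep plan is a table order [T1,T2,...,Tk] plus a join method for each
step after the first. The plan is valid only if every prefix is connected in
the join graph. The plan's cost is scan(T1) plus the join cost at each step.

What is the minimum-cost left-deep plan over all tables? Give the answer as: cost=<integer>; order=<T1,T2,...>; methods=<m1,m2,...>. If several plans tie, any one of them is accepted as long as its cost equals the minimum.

Selinger DP (subsets sized 1..n):
  {A}: scan cost=150, card=150
  {B}: scan cost=400, card=400
  {C}: scan cost=250, card=250
  {E}: scan cost=40, card=40
  {D}: scan cost=400, card=400
  {AB}: card=20000; try (A,hash)→3200, (B,merge)→5500, (A,merge)→5750, (B,hash)→7500, (A,nl_idx)→23600, (B,nl)→60150 …(+1); best=3200 via (A,hash)
  {AC}: card=18750; try (A,hash)→2900, (C,merge)→3750, (A,merge)→3850, (C,hash)→4300, (C,nl_idx)→20100, (A,nl_idx)→21000 …(+2); best=2900 via (A,hash)
  {AE}: card=1200; try (E,hash)→780, (A,nl_idx)→1560, (A,merge)→1670, (E,merge)→1780, (E,nl_idx)→2250, (A,hash)→2480 …(+2); best=780 via (E,hash)
  {AD}: card=2400; try (A,hash)→3200, (D,merge)→5500, (A,merge)→5750, (A,nl_idx)→6000, (D,hash)→7500, (D,nl)→60150 …(+1); best=3200 via (A,hash)
  {ABC}: card=2500000; try (C,hash)→27200, (B,hash)→28850, (B,merge)→306900, (C,merge)→325450, (C,nl_idx)→2663200, (C,nl)→5003200 …(+1); best=27200 via (C,hash)
  {ABE}: card=160000; try (B,hash)→9180, (B,merge)→19180, (E,hash)→23680, (E,nl_idx)→283200, (E,merge)→323480, (B,nl)→480780 …(+1); best=9180 via (B,hash)
  {ABD}: card=320000; try (B,hash)→12800, (D,hash)→30400, (B,merge)→38400, (D,merge)→327200, (B,nl)→963200, (D,nl)→8003200; best=12800 via (B,hash)
  {ACE}: card=150000; try (C,hash)→5980, (C,merge)→17430, (E,hash)→22130, (C,nl_idx)→160380, (E,nl_idx)→265400, (C,nl)→300780 …(+2); best=5980 via (C,hash)
  {ACD}: card=300000; try (C,hash)→9600, (D,hash)→28850, (C,merge)→36650, (D,merge)→306900, (C,nl_idx)→322400, (C,nl)→603200 …(+1); best=9600 via (C,hash)
  {ADE}: card=19200; try (E,hash)→6080, (D,hash)→9180, (D,merge)→19180, (E,merge)→34680, (E,nl_idx)→36800, (E,nl)→99200 …(+1); best=6080 via (E,hash)
  {ABCE}: card=20000000; try (B,hash)→163180, (C,hash)→173180, (E,hash)→2527680, (B,merge)→2859980, (C,merge)→3051430, (C,nl_idx)→21289180 …(+5); best=163180 via (B,hash)
  {ABCD}: card=40000000; try (B,hash)→316800, (C,hash)→336800, (D,hash)→2534400, (B,merge)→6013600, (C,merge)→6415050, (C,nl_idx)→42572800 …(+4); best=316800 via (B,hash)
  {ABDE}: card=2560000; try (B,hash)→32480, (D,hash)→176380, (B,merge)→317280, (E,hash)→333280, (D,merge)→3053180, (E,nl_idx)→4492800 …(+4); best=32480 via (B,hash)
  {ACDE}: card=2400000; try (C,hash)→29280, (D,hash)→163180, (E,hash)→310080, (C,merge)→315530, (C,nl_idx)→2559680, (D,merge)→2859980 …(+5); best=29280 via (C,hash)
  {ABCDE}: card=320000000; try (B,hash)→2436480, (C,hash)→2596480, (D,hash)→20170380, (E,hash)→40317280, (B,merge)→55233280, (C,merge)→58914730 …(+8); best=2436480 via (B,hash)

cost=2436480; order=D,A,E,C,B; methods=hash,hash,hash,hash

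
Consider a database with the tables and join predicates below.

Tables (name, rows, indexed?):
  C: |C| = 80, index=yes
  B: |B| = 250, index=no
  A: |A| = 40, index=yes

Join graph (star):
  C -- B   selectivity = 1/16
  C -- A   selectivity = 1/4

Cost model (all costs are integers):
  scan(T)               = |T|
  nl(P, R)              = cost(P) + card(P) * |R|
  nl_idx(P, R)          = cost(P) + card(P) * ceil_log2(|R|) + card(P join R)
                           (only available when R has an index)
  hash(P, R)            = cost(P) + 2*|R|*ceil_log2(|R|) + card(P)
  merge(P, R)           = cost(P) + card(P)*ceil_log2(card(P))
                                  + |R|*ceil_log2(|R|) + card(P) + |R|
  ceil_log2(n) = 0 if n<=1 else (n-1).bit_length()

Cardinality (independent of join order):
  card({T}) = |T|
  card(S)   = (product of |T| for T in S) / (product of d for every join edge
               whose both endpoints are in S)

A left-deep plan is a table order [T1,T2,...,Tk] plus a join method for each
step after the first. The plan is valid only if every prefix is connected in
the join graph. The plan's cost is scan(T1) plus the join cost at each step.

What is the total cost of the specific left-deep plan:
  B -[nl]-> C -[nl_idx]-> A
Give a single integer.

40250

step 1: scan B: cost=250, card=250
step 2: join C via nl
    card(P join C) = 250*80/(16) = 1250
    cost = 250 + 250*80 = 20250
step 3: join A via nl_idx
    card(P join A) = 1250*40/(4) = 12500
    cost = 20250 + 1250*6 + 12500 = 40250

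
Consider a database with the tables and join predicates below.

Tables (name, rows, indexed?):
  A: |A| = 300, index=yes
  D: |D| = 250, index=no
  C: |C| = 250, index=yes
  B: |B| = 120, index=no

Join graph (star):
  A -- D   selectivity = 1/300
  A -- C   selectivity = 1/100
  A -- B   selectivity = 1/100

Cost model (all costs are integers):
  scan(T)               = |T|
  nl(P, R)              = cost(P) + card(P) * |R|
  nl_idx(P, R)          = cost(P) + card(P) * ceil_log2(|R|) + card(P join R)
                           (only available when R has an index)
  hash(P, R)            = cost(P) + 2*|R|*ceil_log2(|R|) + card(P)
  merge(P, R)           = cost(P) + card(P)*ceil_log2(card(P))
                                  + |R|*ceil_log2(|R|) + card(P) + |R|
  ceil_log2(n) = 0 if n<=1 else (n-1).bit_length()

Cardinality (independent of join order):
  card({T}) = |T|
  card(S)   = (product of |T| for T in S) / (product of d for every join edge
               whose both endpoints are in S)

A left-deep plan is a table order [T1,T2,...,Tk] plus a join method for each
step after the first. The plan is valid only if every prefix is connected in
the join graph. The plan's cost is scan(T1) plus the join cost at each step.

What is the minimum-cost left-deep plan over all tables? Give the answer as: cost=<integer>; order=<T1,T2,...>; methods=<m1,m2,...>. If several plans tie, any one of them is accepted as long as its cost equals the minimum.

cost=7680; order=D,A,C,B; methods=nl_idx,nl_idx,hash

Selinger DP (subsets sized 1..n):
  {A}: scan cost=300, card=300
  {D}: scan cost=250, card=250
  {C}: scan cost=250, card=250
  {B}: scan cost=120, card=120
  {AD}: card=250; try (A,nl_idx)→2750, (D,hash)→4600, (A,merge)→5500, (D,merge)→5550, (A,hash)→5900, (A,nl)→75250 …(+1); best=2750 via (A,nl_idx)
  {AC}: card=750; try (A,nl_idx)→3250, (C,nl_idx)→3450, (C,hash)→4600, (A,merge)→5500, (C,merge)→5550, (A,hash)→5900 …(+2); best=3250 via (A,nl_idx)
  {AB}: card=360; try (A,nl_idx)→1560, (B,hash)→2280, (A,merge)→4080, (B,merge)→4260, (A,hash)→5640, (A,nl)→36120 …(+1); best=1560 via (A,nl_idx)
  {ACD}: card=625; try (C,nl_idx)→5375, (C,hash)→7000, (C,merge)→7250, (D,hash)→8000, (D,merge)→13750, (C,nl)→65250 …(+1); best=5375 via (C,nl_idx)
  {ABD}: card=300; try (B,hash)→4680, (D,hash)→5920, (B,merge)→5960, (D,merge)→7410, (B,nl)→32750, (D,nl)→91560; best=4680 via (B,hash)
  {ABC}: card=900; try (C,nl_idx)→5340, (B,hash)→5680, (C,hash)→5920, (C,merge)→7410, (B,merge)→12460, (C,nl)→91560 …(+1); best=5340 via (C,nl_idx)
  {ABCD}: card=750; try (B,hash)→7680, (C,nl_idx)→7830, (C,hash)→8980, (C,merge)→9930, (D,hash)→10240, (B,merge)→13210 …(+4); best=7680 via (B,hash)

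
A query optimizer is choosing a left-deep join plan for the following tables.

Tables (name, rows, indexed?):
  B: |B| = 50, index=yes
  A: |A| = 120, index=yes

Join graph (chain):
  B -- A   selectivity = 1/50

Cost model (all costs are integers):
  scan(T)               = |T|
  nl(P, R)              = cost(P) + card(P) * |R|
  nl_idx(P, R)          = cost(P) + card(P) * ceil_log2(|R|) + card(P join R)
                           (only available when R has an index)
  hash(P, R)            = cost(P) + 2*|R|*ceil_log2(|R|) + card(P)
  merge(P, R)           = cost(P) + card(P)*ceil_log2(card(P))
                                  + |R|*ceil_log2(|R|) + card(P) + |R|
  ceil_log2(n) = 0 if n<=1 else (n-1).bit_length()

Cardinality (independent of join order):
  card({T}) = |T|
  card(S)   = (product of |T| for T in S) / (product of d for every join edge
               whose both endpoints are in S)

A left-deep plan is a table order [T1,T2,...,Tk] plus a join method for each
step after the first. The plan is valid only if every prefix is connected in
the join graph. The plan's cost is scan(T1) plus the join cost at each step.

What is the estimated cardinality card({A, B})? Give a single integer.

Tables in S: A(120), B(50)
Edges inside S: B-A(d=50)
numerator = 120 * 50 = 6000
denominator = 50 = 50
card(S) = 6000 / 50 = 120

120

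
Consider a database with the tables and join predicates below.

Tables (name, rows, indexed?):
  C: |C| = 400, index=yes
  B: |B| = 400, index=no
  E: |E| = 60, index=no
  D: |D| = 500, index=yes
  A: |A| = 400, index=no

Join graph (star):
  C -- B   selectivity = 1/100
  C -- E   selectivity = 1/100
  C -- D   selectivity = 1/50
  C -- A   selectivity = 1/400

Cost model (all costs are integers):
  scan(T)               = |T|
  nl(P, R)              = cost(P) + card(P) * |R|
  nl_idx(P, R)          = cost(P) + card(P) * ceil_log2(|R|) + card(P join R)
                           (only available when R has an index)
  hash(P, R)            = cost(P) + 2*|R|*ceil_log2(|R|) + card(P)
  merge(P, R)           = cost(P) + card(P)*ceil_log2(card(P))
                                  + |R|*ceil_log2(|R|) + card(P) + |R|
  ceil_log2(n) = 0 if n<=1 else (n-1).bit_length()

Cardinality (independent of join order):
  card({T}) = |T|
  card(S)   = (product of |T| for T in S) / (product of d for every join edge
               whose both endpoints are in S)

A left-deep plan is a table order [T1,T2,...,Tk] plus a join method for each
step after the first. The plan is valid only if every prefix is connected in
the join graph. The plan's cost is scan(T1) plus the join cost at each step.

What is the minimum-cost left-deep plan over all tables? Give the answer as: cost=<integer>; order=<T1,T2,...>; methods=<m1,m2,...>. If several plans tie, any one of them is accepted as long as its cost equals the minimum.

Selinger DP (subsets sized 1..n):
  {C}: scan cost=400, card=400
  {B}: scan cost=400, card=400
  {E}: scan cost=60, card=60
  {D}: scan cost=500, card=500
  {A}: scan cost=400, card=400
  {BC}: card=1600; try (C,nl_idx)→5600, (C,hash)→8000, (B,hash)→8000, (C,merge)→8400, (B,merge)→8400, (C,nl)→160400 …(+1); best=5600 via (C,nl_idx)
  {CE}: card=240; try (C,nl_idx)→840, (E,hash)→1520, (C,merge)→4480, (E,merge)→4820, (C,hash)→7320, (C,nl)→24060 …(+1); best=840 via (C,nl_idx)
  {CD}: card=4000; try (D,nl_idx)→8000, (C,hash)→8200, (C,nl_idx)→9000, (D,merge)→9400, (C,merge)→9500, (D,hash)→9800 …(+2); best=8000 via (D,nl_idx)
  {AC}: card=400; try (C,nl_idx)→4400, (C,hash)→8000, (A,hash)→8000, (C,merge)→8400, (A,merge)→8400, (C,nl)→160400 …(+1); best=4400 via (C,nl_idx)
  {BCE}: card=960; try (B,merge)→7000, (E,hash)→7920, (B,hash)→8280, (E,merge)→25220, (B,nl)→96840, (E,nl)→101600; best=7000 via (B,merge)
  {BCD}: card=16000; try (D,hash)→16200, (B,hash)→19200, (D,merge)→29800, (D,nl_idx)→36000, (B,merge)→64000, (D,nl)→805600 …(+1); best=16200 via (D,hash)
  {ABC}: card=1600; try (B,hash)→12000, (B,merge)→12400, (A,hash)→14400, (A,merge)→28800, (B,nl)→164400, (A,nl)→645600; best=12000 via (B,hash)
  {CDE}: card=2400; try (D,nl_idx)→5400, (D,merge)→8000, (D,hash)→10080, (E,hash)→12720, (E,merge)→60420, (D,nl)→120840 …(+1); best=5400 via (D,nl_idx)
  {ACE}: card=240; try (E,hash)→5520, (A,merge)→7000, (A,hash)→8280, (E,merge)→8820, (E,nl)→28400, (A,nl)→96840; best=5520 via (E,hash)
  {ACD}: card=4000; try (D,nl_idx)→12000, (D,merge)→13400, (D,hash)→13800, (A,hash)→19200, (A,merge)→64000, (D,nl)→204400 …(+1); best=12000 via (D,nl_idx)
  {BCDE}: card=9600; try (B,hash)→15000, (D,hash)→16960, (D,merge)→22560, (D,nl_idx)→25240, (E,hash)→32920, (B,merge)→40600 …(+4); best=15000 via (B,hash)
  {ABCE}: card=960; try (B,merge)→11680, (B,hash)→12960, (E,hash)→14320, (A,hash)→15160, (A,merge)→21560, (E,merge)→31620 …(+3); best=11680 via (B,merge)
  {ABCD}: card=16000; try (D,hash)→22600, (B,hash)→23200, (D,merge)→36200, (A,hash)→39400, (D,nl_idx)→42400, (B,merge)→68000 …(+4); best=22600 via (D,hash)
  {ACDE}: card=2400; try (D,nl_idx)→10080, (D,merge)→12680, (D,hash)→14760, (A,hash)→15000, (E,hash)→16720, (A,merge)→40600 …(+4); best=10080 via (D,nl_idx)
  {ABCDE}: card=9600; try (B,hash)→19680, (D,hash)→21640, (D,merge)→27240, (D,nl_idx)→29920, (A,hash)→31800, (E,hash)→39320 …(+7); best=19680 via (B,hash)

cost=19680; order=A,C,E,D,B; methods=nl_idx,hash,nl_idx,hash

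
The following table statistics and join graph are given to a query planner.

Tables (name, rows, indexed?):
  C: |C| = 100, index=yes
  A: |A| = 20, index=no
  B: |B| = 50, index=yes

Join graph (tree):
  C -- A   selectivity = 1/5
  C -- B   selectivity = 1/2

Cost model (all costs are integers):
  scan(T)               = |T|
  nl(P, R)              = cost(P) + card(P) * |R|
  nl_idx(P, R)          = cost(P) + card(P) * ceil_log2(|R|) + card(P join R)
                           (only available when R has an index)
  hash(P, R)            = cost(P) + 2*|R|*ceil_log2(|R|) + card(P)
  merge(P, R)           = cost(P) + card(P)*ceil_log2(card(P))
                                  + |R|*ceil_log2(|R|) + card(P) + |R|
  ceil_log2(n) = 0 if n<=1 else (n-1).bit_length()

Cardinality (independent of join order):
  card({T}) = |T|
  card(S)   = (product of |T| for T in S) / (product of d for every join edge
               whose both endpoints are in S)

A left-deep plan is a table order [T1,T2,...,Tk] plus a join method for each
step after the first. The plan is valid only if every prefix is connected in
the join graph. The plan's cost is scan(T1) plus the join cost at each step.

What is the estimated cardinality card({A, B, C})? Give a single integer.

10000

Tables in S: A(20), B(50), C(100)
Edges inside S: C-A(d=5), C-B(d=2)
numerator = 20 * 50 * 100 = 100000
denominator = 5 * 2 = 10
card(S) = 100000 / 10 = 10000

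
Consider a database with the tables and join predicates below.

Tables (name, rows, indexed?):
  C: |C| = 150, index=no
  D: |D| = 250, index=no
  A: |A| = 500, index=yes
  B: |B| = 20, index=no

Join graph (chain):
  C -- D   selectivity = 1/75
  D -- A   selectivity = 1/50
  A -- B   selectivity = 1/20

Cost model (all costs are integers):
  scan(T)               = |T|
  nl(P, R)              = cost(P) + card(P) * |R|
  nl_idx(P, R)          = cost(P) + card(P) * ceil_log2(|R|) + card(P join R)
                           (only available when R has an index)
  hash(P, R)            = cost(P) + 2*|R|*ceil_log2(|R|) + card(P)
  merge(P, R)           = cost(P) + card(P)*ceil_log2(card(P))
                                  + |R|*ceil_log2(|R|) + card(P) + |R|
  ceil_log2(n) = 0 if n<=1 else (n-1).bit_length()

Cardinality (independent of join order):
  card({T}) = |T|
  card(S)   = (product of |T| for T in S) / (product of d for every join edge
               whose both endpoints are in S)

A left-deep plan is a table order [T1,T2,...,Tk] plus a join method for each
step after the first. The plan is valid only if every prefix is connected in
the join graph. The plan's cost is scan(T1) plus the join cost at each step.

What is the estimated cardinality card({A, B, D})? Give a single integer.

2500

Tables in S: A(500), B(20), D(250)
Edges inside S: D-A(d=50), A-B(d=20)
numerator = 500 * 20 * 250 = 2500000
denominator = 50 * 20 = 1000
card(S) = 2500000 / 1000 = 2500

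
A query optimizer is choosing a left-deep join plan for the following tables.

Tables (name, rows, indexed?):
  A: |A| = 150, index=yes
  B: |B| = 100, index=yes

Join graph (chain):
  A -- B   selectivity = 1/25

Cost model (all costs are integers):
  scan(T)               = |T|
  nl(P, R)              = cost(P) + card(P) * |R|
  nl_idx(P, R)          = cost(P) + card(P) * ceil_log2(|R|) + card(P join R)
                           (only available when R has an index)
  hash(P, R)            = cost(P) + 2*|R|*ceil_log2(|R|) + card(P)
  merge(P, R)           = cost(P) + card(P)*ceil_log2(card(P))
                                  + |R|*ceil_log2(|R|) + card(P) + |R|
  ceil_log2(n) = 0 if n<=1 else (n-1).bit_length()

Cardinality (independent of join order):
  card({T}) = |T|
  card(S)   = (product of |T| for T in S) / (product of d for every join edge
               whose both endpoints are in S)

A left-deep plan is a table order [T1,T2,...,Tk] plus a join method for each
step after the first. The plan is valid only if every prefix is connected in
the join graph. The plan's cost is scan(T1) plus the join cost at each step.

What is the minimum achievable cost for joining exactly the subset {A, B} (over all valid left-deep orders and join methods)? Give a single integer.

1500

Selinger DP over subsets of {A,B}:
  {A}: scan cost=150, card=150
  {B}: scan cost=100, card=100
  {AB}: card=600; try (A,nl_idx)→1500, (B,hash)→1700, (B,nl_idx)→1800, (A,merge)→2250, (B,merge)→2300, (A,hash)→2600 …(+2); best=1500 via (A,nl_idx)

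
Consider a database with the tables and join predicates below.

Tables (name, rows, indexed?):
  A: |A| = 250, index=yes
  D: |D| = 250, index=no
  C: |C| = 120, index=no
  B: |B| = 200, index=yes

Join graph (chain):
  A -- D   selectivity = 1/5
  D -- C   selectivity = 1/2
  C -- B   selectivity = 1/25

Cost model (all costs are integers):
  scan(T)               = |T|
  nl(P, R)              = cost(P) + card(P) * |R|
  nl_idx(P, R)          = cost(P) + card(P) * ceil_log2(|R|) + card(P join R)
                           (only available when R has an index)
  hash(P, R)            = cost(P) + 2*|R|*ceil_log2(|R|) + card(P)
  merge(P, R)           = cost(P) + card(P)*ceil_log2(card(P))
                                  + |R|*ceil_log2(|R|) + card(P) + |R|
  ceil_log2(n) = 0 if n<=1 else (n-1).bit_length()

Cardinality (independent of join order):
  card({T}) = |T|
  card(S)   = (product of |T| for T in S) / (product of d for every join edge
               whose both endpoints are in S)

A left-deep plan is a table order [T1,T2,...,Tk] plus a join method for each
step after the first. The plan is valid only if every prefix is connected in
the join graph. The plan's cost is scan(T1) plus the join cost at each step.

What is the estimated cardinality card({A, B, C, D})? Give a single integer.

6000000

Tables in S: A(250), B(200), C(120), D(250)
Edges inside S: A-D(d=5), D-C(d=2), C-B(d=25)
numerator = 250 * 200 * 120 * 250 = 1500000000
denominator = 5 * 2 * 25 = 250
card(S) = 1500000000 / 250 = 6000000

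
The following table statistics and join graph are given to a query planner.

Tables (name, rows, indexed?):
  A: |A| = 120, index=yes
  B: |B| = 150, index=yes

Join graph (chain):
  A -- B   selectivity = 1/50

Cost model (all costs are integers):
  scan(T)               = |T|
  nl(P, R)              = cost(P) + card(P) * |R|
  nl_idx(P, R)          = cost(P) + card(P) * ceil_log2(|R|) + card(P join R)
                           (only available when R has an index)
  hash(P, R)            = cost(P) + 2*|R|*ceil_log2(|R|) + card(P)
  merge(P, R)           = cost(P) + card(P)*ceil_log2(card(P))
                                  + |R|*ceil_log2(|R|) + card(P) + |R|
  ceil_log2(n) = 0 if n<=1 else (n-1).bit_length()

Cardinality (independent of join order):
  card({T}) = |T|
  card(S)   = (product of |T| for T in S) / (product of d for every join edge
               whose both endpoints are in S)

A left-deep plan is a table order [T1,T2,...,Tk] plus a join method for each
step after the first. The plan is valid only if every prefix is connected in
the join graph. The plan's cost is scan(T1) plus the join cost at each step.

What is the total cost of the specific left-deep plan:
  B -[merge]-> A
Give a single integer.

step 1: scan B: cost=150, card=150
step 2: join A via merge
    card(P join A) = 150*120/(50) = 360
    cost = 150 + 150*8 + 120*7 + 150 + 120 = 2460

2460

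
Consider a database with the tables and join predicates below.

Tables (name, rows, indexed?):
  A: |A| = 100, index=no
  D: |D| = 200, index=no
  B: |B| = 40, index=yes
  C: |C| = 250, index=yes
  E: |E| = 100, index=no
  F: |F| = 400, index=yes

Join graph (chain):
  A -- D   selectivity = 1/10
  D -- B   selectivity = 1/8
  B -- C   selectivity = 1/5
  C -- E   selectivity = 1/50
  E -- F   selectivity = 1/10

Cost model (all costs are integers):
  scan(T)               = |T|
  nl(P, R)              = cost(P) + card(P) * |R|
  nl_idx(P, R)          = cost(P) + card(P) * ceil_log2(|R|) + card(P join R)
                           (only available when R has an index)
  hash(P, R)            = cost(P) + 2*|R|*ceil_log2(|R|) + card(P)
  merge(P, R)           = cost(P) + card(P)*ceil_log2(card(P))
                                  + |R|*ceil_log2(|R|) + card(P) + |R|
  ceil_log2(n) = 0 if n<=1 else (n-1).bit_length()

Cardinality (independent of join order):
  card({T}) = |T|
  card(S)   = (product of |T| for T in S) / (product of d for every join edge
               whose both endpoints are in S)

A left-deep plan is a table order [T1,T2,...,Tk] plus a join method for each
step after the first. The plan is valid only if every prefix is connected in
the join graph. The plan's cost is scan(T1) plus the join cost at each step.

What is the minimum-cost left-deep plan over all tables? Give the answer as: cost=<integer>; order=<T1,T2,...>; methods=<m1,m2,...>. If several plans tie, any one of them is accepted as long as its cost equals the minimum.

cost=1118180; order=E,C,B,D,A,F; methods=nl_idx,hash,hash,hash,hash

Selinger DP (subsets sized 1..n):
  {A}: scan cost=100, card=100
  {D}: scan cost=200, card=200
  {B}: scan cost=40, card=40
  {C}: scan cost=250, card=250
  {E}: scan cost=100, card=100
  {F}: scan cost=400, card=400
  {AD}: card=2000; try (A,hash)→1800, (D,merge)→2700, (A,merge)→2800, (D,hash)→3400, (D,nl)→20100, (A,nl)→20200; best=1800 via (A,hash)
  {BD}: card=1000; try (B,hash)→880, (D,merge)→2120, (B,merge)→2280, (B,nl_idx)→2400, (D,hash)→3280, (D,nl)→8040 …(+1); best=880 via (B,hash)
  {BC}: card=2000; try (B,hash)→980, (C,nl_idx)→2360, (C,merge)→2570, (B,merge)→2780, (B,nl_idx)→3750, (C,hash)→4080 …(+2); best=980 via (B,hash)
  {CE}: card=500; try (C,nl_idx)→1400, (E,hash)→1900, (C,merge)→3150, (E,merge)→3300, (C,hash)→4200, (C,nl)→25100 …(+1); best=1400 via (C,nl_idx)
  {EF}: card=4000; try (E,hash)→2200, (F,merge)→4900, (F,nl_idx)→5000, (E,merge)→5200, (F,hash)→7400, (F,nl)→40100 …(+1); best=2200 via (E,hash)
  {ABD}: card=10000; try (A,hash)→3280, (B,hash)→4280, (A,merge)→12680, (B,nl_idx)→23800, (B,merge)→26080, (B,nl)→81800 …(+1); best=3280 via (A,hash)
  {BCD}: card=50000; try (C,hash)→5880, (D,hash)→6180, (C,merge)→14130, (D,merge)→26780, (C,nl_idx)→58880, (C,nl)→250880 …(+1); best=5880 via (C,hash)
  {BCE}: card=4000; try (B,hash)→2380, (E,hash)→4380, (B,merge)→6680, (B,nl_idx)→8400, (B,nl)→21400, (E,merge)→25780 …(+1); best=2380 via (B,hash)
  {CEF}: card=20000; try (F,hash)→9100, (C,hash)→10200, (F,merge)→10400, (F,nl_idx)→25900, (C,nl_idx)→54200, (C,merge)→56450 …(+2); best=9100 via (F,hash)
  {ABCD}: card=500000; try (C,hash)→17280, (A,hash)→57280, (C,merge)→155530, (C,nl_idx)→583280, (A,merge)→856680, (C,nl)→2503280 …(+1); best=17280 via (C,hash)
  {BCDE}: card=100000; try (D,hash)→9580, (D,merge)→56180, (E,hash)→57280, (D,nl)→802380, (E,merge)→856680, (E,nl)→5005880; best=9580 via (D,hash)
  {BCEF}: card=160000; try (F,hash)→13580, (B,hash)→29580, (F,merge)→58380, (F,nl_idx)→198380, (B,nl_idx)→289100, (B,merge)→329380 …(+2); best=13580 via (F,hash)
  {ABCDE}: card=1000000; try (A,hash)→110980, (E,hash)→518680, (A,merge)→1810380, (A,nl)→10009580, (E,merge)→10018080, (E,nl)→50017280; best=110980 via (A,hash)
  {BCDEF}: card=4000000; try (F,hash)→116780, (D,hash)→176780, (F,merge)→1813580, (D,merge)→3055380, (F,nl_idx)→4909580, (D,nl)→32013580 …(+1); best=116780 via (F,hash)
  {ABCDEF}: card=40000000; try (F,hash)→1118180, (A,hash)→4118180, (F,merge)→21114980, (F,nl_idx)→49110980, (A,merge)→92117580, (F,nl)→400110980 …(+1); best=1118180 via (F,hash)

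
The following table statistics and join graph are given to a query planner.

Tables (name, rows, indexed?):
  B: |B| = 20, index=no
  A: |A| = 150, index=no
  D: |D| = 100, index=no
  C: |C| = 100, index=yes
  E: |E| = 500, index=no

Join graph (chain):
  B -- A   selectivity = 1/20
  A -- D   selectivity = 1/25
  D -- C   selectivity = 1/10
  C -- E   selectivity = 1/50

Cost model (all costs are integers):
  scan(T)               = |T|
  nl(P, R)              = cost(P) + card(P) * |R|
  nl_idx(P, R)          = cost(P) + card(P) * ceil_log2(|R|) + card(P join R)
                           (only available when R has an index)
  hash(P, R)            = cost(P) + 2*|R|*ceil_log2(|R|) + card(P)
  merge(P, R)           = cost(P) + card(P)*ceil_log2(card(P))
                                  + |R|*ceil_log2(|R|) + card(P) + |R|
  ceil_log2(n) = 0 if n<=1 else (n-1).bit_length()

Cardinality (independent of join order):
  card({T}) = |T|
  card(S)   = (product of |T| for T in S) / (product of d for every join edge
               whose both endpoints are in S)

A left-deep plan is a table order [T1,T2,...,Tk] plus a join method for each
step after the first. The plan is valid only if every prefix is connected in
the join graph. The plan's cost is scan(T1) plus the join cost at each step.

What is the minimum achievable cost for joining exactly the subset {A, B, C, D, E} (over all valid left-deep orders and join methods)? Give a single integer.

19050

Selinger DP over subsets of {A,B,C,D,E}:
  {B}: scan cost=20, card=20
  {A}: scan cost=150, card=150
  {D}: scan cost=100, card=100
  {C}: scan cost=100, card=100
  {E}: scan cost=500, card=500
  {AB}: card=150; try (B,hash)→500, (A,merge)→1490, (B,merge)→1620, (A,hash)→2440, (A,nl)→3020, (B,nl)→3150; best=500 via (B,hash)
  {AD}: card=600; try (D,hash)→1700, (A,merge)→2250, (D,merge)→2300, (A,hash)→2600, (A,nl)→15100, (D,nl)→15150; best=1700 via (D,hash)
  {CD}: card=1000; try (D,hash)→1600, (C,hash)→1600, (D,merge)→1700, (C,merge)→1700, (C,nl_idx)→1800, (D,nl)→10100 …(+1); best=1600 via (D,hash)
  {CE}: card=1000; try (C,hash)→2400, (C,nl_idx)→5000, (E,merge)→5900, (C,merge)→6300, (E,hash)→9200, (E,nl)→50100 …(+1); best=2400 via (C,hash)
  {ABD}: card=600; try (D,hash)→2050, (B,hash)→2500, (D,merge)→2650, (B,merge)→8420, (B,nl)→13700, (D,nl)→15500; best=2050 via (D,hash)
  {ACD}: card=6000; try (C,hash)→3700, (A,hash)→5000, (C,merge)→9100, (C,nl_idx)→11900, (A,merge)→13950, (C,nl)→61700 …(+1); best=3700 via (C,hash)
  {CDE}: card=10000; try (D,hash)→4800, (E,hash)→11600, (D,merge)→14200, (E,merge)→17600, (D,nl)→102400, (E,nl)→501600; best=4800 via (D,hash)
  {ABCD}: card=6000; try (C,hash)→4050, (C,merge)→9450, (B,hash)→9900, (C,nl_idx)→12250, (C,nl)→62050, (B,merge)→87820 …(+1); best=4050 via (C,hash)
  {ACDE}: card=60000; try (A,hash)→17200, (E,hash)→18700, (E,merge)→92700, (A,merge)→156150, (A,nl)→1504800, (E,nl)→3003700; best=17200 via (A,hash)
  {ABCDE}: card=60000; try (E,hash)→19050, (B,hash)→77400, (E,merge)→93050, (B,merge)→1037320, (B,nl)→1217200, (E,nl)→3004050; best=19050 via (E,hash)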